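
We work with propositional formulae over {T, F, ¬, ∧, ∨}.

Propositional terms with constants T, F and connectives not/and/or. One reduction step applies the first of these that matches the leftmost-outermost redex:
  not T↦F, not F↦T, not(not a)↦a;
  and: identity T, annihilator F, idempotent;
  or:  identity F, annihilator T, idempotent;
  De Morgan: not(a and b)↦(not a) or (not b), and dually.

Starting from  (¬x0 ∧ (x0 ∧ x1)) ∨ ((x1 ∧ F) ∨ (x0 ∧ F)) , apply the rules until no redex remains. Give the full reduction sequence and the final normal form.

Answer: normal form = ¬x0 ∧ (x0 ∧ x1)  (in 4 steps)

Derivation:
  start: (¬x0 ∧ (x0 ∧ x1)) ∨ ((x1 ∧ F) ∨ (x0 ∧ F))
  [1] (¬x0 ∧ (x0 ∧ x1)) ∨ (F ∨ (x0 ∧ F))
  [2] (¬x0 ∧ (x0 ∧ x1)) ∨ (x0 ∧ F)
  [3] (¬x0 ∧ (x0 ∧ x1)) ∨ F
  [4] ¬x0 ∧ (x0 ∧ x1)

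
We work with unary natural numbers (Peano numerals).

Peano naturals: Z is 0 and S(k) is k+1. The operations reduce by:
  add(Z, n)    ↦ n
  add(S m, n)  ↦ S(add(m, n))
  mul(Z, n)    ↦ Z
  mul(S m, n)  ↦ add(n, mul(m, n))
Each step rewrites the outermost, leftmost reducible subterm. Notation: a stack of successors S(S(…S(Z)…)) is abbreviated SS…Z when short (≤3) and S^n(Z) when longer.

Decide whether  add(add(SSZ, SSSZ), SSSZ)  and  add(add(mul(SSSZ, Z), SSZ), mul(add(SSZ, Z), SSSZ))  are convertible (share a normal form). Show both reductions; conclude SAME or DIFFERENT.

Term A:
  start: add(add(SSZ, SSSZ), SSSZ)
  [1] add(S(add(SZ, SSSZ)), SSSZ)
  [2] S(add(add(SZ, SSSZ), SSSZ))
  [3] S(add(S(add(Z, SSSZ)), SSSZ))
  [4] S(S(add(add(Z, SSSZ), SSSZ)))
  [5] S(S(add(SSSZ, SSSZ)))
  [6] S(S(S(add(SSZ, SSSZ))))
  [7] S(S(S(S(add(SZ, SSSZ)))))
  [8] S(S(S(S(S(add(Z, SSSZ))))))
  [9] S^8(Z)

Term B:
  start: add(add(mul(SSSZ, Z), SSZ), mul(add(SSZ, Z), SSSZ))
  [1] add(add(add(Z, mul(SSZ, Z)), SSZ), mul(add(SSZ, Z), SSSZ))
  [2] add(add(mul(SSZ, Z), SSZ), mul(add(SSZ, Z), SSSZ))
  [3] add(add(add(Z, mul(SZ, Z)), SSZ), mul(add(SSZ, Z), SSSZ))
  [4] add(add(mul(SZ, Z), SSZ), mul(add(SSZ, Z), SSSZ))
  [5] add(add(add(Z, mul(Z, Z)), SSZ), mul(add(SSZ, Z), SSSZ))
  [6] add(add(mul(Z, Z), SSZ), mul(add(SSZ, Z), SSSZ))
  [7] add(add(Z, SSZ), mul(add(SSZ, Z), SSSZ))
  [8] add(SSZ, mul(add(SSZ, Z), SSSZ))
  [9] S(add(SZ, mul(add(SSZ, Z), SSSZ)))
  [10] S(S(add(Z, mul(add(SSZ, Z), SSSZ))))
  [11] S(S(mul(add(SSZ, Z), SSSZ)))
  [12] S(S(mul(S(add(SZ, Z)), SSSZ)))
  [13] S(S(add(SSSZ, mul(add(SZ, Z), SSSZ))))
  [14] S(S(S(add(SSZ, mul(add(SZ, Z), SSSZ)))))
  [15] S(S(S(S(add(SZ, mul(add(SZ, Z), SSSZ))))))
  [16] S(S(S(S(S(add(Z, mul(add(SZ, Z), SSSZ)))))))
  [17] S(S(S(S(S(mul(add(SZ, Z), SSSZ))))))
  [18] S(S(S(S(S(mul(S(add(Z, Z)), SSSZ))))))
  [19] S(S(S(S(S(add(SSSZ, mul(add(Z, Z), SSSZ)))))))
  [20] S(S(S(S(S(S(add(SSZ, mul(add(Z, Z), SSSZ))))))))
  [21] S(S(S(S(S(S(S(add(SZ, mul(add(Z, Z), SSSZ)))))))))
  [22] S(S(S(S(S(S(S(S(add(Z, mul(add(Z, Z), SSSZ))))))))))
  [23] S(S(S(S(S(S(S(S(mul(add(Z, Z), SSSZ)))))))))
  [24] S(S(S(S(S(S(S(S(mul(Z, SSSZ)))))))))
  [25] S^8(Z)

Answer: SAME — A ⇓ S^8(Z), B ⇓ S^8(Z)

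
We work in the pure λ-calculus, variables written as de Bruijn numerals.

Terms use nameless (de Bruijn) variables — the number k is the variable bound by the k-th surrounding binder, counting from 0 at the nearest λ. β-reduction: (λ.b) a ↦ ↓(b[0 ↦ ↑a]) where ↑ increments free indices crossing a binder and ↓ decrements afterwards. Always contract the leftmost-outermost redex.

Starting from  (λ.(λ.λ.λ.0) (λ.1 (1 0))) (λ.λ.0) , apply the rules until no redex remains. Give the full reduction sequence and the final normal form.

  start: (λ.(λ.λ.λ.0) (λ.1 (1 0))) (λ.λ.0)
  step 1: (λ.λ.λ.0) (λ.(λ.λ.0) ((λ.λ.0) 0))
  step 2: λ.λ.0

Answer: normal form = λ.λ.0  (in 2 steps)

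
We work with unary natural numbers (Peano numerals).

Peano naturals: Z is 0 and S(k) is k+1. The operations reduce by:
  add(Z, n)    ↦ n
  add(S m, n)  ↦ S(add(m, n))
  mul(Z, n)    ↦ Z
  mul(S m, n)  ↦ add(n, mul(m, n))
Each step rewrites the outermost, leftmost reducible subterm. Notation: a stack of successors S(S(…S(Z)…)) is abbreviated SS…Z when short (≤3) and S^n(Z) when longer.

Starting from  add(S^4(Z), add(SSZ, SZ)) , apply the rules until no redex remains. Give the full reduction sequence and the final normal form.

Answer: normal form = S^7(Z)  (in 8 steps)

Derivation:
  start: add(S^4(Z), add(SSZ, SZ))
  →1  S(add(SSSZ, add(SSZ, SZ)))
  →2  S(S(add(SSZ, add(SSZ, SZ))))
  →3  S(S(S(add(SZ, add(SSZ, SZ)))))
  →4  S(S(S(S(add(Z, add(SSZ, SZ))))))
  →5  S(S(S(S(add(SSZ, SZ)))))
  →6  S(S(S(S(S(add(SZ, SZ))))))
  →7  S(S(S(S(S(S(add(Z, SZ)))))))
  →8  S^7(Z)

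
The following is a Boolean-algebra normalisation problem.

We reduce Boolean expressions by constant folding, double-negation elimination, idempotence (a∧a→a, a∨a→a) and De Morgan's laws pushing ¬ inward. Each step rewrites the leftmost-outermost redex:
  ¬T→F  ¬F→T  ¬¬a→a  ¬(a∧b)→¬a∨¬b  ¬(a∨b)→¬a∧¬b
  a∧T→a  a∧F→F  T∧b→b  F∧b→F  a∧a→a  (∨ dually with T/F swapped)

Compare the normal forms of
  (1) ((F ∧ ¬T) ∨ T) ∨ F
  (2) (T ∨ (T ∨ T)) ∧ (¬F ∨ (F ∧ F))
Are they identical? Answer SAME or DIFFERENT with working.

Answer: SAME — A ⇓ T, B ⇓ T

Reduction:
Term A:
  start: ((F ∧ ¬T) ∨ T) ∨ F
  [1] (F ∧ ¬T) ∨ T
  [2] T

Term B:
  start: (T ∨ (T ∨ T)) ∧ (¬F ∨ (F ∧ F))
  [1] T ∧ (¬F ∨ (F ∧ F))
  [2] ¬F ∨ (F ∧ F)
  [3] T ∨ (F ∧ F)
  [4] T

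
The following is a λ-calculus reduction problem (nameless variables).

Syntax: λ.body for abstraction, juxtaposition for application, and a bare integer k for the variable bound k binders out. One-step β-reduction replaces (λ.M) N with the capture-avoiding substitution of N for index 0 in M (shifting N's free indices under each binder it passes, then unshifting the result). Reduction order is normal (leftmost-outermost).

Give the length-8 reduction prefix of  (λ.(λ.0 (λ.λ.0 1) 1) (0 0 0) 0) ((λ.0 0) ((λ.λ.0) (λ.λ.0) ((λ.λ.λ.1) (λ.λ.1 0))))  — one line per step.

  start: (λ.(λ.0 (λ.λ.0 1) 1) (0 0 0) 0) ((λ.0 0) ((λ.λ.0) (λ.λ.0) ((λ.λ.λ.1) (λ.λ.1 0))))
  →1  (λ.0 (λ.λ.0 1) ((λ.0 0) ((λ.λ.0) (λ.λ.0) ((λ.λ.λ.1) (λ.λ.1 0))))) ((λ.0 0) ((λ.λ.0) (λ.λ.0) ((λ.λ.λ.1) (λ.λ.1 0))) ((λ.0 0) ((λ.λ.0) (λ.λ.0) ((λ.λ.λ.1) (λ.λ.1 0)))) ((λ.0 0) ((λ.λ.0) (λ.λ.0) ((λ.λ.λ.1) (λ.λ.1 0))))) ((λ.0 0) ((λ.λ.0) (λ.λ.0) ((λ.λ.λ.1) (λ.λ.1 0))))
  →2  (λ.0 0) ((λ.λ.0) (λ.λ.0) ((λ.λ.λ.1) (λ.λ.1 0))) ((λ.0 0) ((λ.λ.0) (λ.λ.0) ((λ.λ.λ.1) (λ.λ.1 0)))) ((λ.0 0) ((λ.λ.0) (λ.λ.0) ((λ.λ.λ.1) (λ.λ.1 0)))) (λ.λ.0 1) ((λ.0 0) ((λ.λ.0) (λ.λ.0) ((λ.λ.λ.1) (λ.λ.1 0)))) ((λ.0 0) ((λ.λ.0) (λ.λ.0) ((λ.λ.λ.1) (λ.λ.1 0))))
  →3  (λ.λ.0) (λ.λ.0) ((λ.λ.λ.1) (λ.λ.1 0)) ((λ.λ.0) (λ.λ.0) ((λ.λ.λ.1) (λ.λ.1 0))) ((λ.0 0) ((λ.λ.0) (λ.λ.0) ((λ.λ.λ.1) (λ.λ.1 0)))) ((λ.0 0) ((λ.λ.0) (λ.λ.0) ((λ.λ.λ.1) (λ.λ.1 0)))) (λ.λ.0 1) ((λ.0 0) ((λ.λ.0) (λ.λ.0) ((λ.λ.λ.1) (λ.λ.1 0)))) ((λ.0 0) ((λ.λ.0) (λ.λ.0) ((λ.λ.λ.1) (λ.λ.1 0))))
  →4  (λ.0) ((λ.λ.λ.1) (λ.λ.1 0)) ((λ.λ.0) (λ.λ.0) ((λ.λ.λ.1) (λ.λ.1 0))) ((λ.0 0) ((λ.λ.0) (λ.λ.0) ((λ.λ.λ.1) (λ.λ.1 0)))) ((λ.0 0) ((λ.λ.0) (λ.λ.0) ((λ.λ.λ.1) (λ.λ.1 0)))) (λ.λ.0 1) ((λ.0 0) ((λ.λ.0) (λ.λ.0) ((λ.λ.λ.1) (λ.λ.1 0)))) ((λ.0 0) ((λ.λ.0) (λ.λ.0) ((λ.λ.λ.1) (λ.λ.1 0))))
  →5  (λ.λ.λ.1) (λ.λ.1 0) ((λ.λ.0) (λ.λ.0) ((λ.λ.λ.1) (λ.λ.1 0))) ((λ.0 0) ((λ.λ.0) (λ.λ.0) ((λ.λ.λ.1) (λ.λ.1 0)))) ((λ.0 0) ((λ.λ.0) (λ.λ.0) ((λ.λ.λ.1) (λ.λ.1 0)))) (λ.λ.0 1) ((λ.0 0) ((λ.λ.0) (λ.λ.0) ((λ.λ.λ.1) (λ.λ.1 0)))) ((λ.0 0) ((λ.λ.0) (λ.λ.0) ((λ.λ.λ.1) (λ.λ.1 0))))
  →6  (λ.λ.1) ((λ.λ.0) (λ.λ.0) ((λ.λ.λ.1) (λ.λ.1 0))) ((λ.0 0) ((λ.λ.0) (λ.λ.0) ((λ.λ.λ.1) (λ.λ.1 0)))) ((λ.0 0) ((λ.λ.0) (λ.λ.0) ((λ.λ.λ.1) (λ.λ.1 0)))) (λ.λ.0 1) ((λ.0 0) ((λ.λ.0) (λ.λ.0) ((λ.λ.λ.1) (λ.λ.1 0)))) ((λ.0 0) ((λ.λ.0) (λ.λ.0) ((λ.λ.λ.1) (λ.λ.1 0))))
  →7  (λ.(λ.λ.0) (λ.λ.0) ((λ.λ.λ.1) (λ.λ.1 0))) ((λ.0 0) ((λ.λ.0) (λ.λ.0) ((λ.λ.λ.1) (λ.λ.1 0)))) ((λ.0 0) ((λ.λ.0) (λ.λ.0) ((λ.λ.λ.1) (λ.λ.1 0)))) (λ.λ.0 1) ((λ.0 0) ((λ.λ.0) (λ.λ.0) ((λ.λ.λ.1) (λ.λ.1 0)))) ((λ.0 0) ((λ.λ.0) (λ.λ.0) ((λ.λ.λ.1) (λ.λ.1 0))))
  →8  (λ.λ.0) (λ.λ.0) ((λ.λ.λ.1) (λ.λ.1 0)) ((λ.0 0) ((λ.λ.0) (λ.λ.0) ((λ.λ.λ.1) (λ.λ.1 0)))) (λ.λ.0 1) ((λ.0 0) ((λ.λ.0) (λ.λ.0) ((λ.λ.λ.1) (λ.λ.1 0)))) ((λ.0 0) ((λ.λ.0) (λ.λ.0) ((λ.λ.λ.1) (λ.λ.1 0))))

Answer: after 8 steps: (λ.λ.0) (λ.λ.0) ((λ.λ.λ.1) (λ.λ.1 0)) ((λ.0 0) ((λ.λ.0) (λ.λ.0) ((λ.λ.λ.1) (λ.λ.1 0)))) (λ.λ.0 1) ((λ.0 0) ((λ.λ.0) (λ.λ.0) ((λ.λ.λ.1) (λ.λ.1 0)))) ((λ.0 0) ((λ.λ.0) (λ.λ.0) ((λ.λ.λ.1) (λ.λ.1 0))))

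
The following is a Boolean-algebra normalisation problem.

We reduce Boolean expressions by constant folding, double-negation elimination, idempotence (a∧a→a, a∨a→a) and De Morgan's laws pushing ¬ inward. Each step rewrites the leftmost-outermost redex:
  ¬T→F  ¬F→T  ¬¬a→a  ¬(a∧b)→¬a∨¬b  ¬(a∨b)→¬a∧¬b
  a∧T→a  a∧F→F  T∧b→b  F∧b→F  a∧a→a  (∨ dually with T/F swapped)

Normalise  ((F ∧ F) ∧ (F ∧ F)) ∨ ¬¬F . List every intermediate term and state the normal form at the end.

  start: ((F ∧ F) ∧ (F ∧ F)) ∨ ¬¬F
  step 1: (F ∧ F) ∨ ¬¬F
  step 2: F ∨ ¬¬F
  step 3: ¬¬F
  step 4: F

Answer: normal form = F  (in 4 steps)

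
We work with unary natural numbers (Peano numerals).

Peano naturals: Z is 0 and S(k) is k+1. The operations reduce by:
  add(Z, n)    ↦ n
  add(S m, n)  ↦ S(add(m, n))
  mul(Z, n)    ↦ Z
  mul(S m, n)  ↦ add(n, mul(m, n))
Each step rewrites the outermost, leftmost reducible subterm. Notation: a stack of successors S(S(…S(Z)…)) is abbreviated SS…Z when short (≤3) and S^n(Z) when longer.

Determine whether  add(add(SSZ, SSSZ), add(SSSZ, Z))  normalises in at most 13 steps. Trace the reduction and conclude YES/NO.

Answer: YES — reaches normal form S^8(Z) in 13 ≤ 13 steps

Derivation:
  start: add(add(SSZ, SSSZ), add(SSSZ, Z))
  →1  add(S(add(SZ, SSSZ)), add(SSSZ, Z))
  →2  S(add(add(SZ, SSSZ), add(SSSZ, Z)))
  →3  S(add(S(add(Z, SSSZ)), add(SSSZ, Z)))
  →4  S(S(add(add(Z, SSSZ), add(SSSZ, Z))))
  →5  S(S(add(SSSZ, add(SSSZ, Z))))
  →6  S(S(S(add(SSZ, add(SSSZ, Z)))))
  →7  S(S(S(S(add(SZ, add(SSSZ, Z))))))
  →8  S(S(S(S(S(add(Z, add(SSSZ, Z)))))))
  →9  S(S(S(S(S(add(SSSZ, Z))))))
  →10  S(S(S(S(S(S(add(SSZ, Z)))))))
  →11  S(S(S(S(S(S(S(add(SZ, Z))))))))
  →12  S(S(S(S(S(S(S(S(add(Z, Z)))))))))
  →13  S^8(Z)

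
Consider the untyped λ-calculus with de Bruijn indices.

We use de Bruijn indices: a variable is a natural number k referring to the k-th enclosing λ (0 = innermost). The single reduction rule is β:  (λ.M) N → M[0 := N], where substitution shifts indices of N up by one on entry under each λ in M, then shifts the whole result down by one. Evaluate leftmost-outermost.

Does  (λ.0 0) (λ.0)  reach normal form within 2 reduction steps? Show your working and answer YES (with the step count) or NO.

Answer: YES — reaches normal form λ.0 in 2 ≤ 2 steps

Reduction:
  start: (λ.0 0) (λ.0)
  [1] (λ.0) (λ.0)
  [2] λ.0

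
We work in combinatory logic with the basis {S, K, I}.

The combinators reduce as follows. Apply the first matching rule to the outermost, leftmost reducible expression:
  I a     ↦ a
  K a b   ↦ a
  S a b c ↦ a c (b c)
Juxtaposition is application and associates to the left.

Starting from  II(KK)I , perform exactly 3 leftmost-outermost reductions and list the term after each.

Answer: after 3 steps: K

Reduction:
  start: II(KK)I
  →1  I(KK)I
  →2  KKI
  →3  K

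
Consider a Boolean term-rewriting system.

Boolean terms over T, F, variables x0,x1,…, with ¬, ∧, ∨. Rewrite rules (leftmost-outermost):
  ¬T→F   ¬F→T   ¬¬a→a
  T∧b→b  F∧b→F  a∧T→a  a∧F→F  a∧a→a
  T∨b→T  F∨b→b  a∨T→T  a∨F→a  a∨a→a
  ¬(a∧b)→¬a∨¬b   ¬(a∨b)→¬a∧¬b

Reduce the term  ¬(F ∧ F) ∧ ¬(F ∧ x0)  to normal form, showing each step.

Answer: normal form = T  (in 7 steps)

Working:
  start: ¬(F ∧ F) ∧ ¬(F ∧ x0)
  →1  (¬F ∨ ¬F) ∧ ¬(F ∧ x0)
  →2  ¬F ∧ ¬(F ∧ x0)
  →3  T ∧ ¬(F ∧ x0)
  →4  ¬(F ∧ x0)
  →5  ¬F ∨ ¬x0
  →6  T ∨ ¬x0
  →7  T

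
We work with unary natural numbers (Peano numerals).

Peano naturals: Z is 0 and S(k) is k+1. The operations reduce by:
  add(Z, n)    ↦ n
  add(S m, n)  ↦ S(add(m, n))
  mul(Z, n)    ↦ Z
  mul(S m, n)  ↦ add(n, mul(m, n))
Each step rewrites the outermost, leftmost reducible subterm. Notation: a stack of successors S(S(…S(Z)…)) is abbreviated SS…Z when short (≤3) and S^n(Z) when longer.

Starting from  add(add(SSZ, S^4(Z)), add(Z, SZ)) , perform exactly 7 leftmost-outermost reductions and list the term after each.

Answer: after 7 steps: S(S(S(S(add(SSZ, add(Z, SZ))))))

Derivation:
  start: add(add(SSZ, S^4(Z)), add(Z, SZ))
  →1  add(S(add(SZ, S^4(Z))), add(Z, SZ))
  →2  S(add(add(SZ, S^4(Z)), add(Z, SZ)))
  →3  S(add(S(add(Z, S^4(Z))), add(Z, SZ)))
  →4  S(S(add(add(Z, S^4(Z)), add(Z, SZ))))
  →5  S(S(add(S^4(Z), add(Z, SZ))))
  →6  S(S(S(add(SSSZ, add(Z, SZ)))))
  →7  S(S(S(S(add(SSZ, add(Z, SZ))))))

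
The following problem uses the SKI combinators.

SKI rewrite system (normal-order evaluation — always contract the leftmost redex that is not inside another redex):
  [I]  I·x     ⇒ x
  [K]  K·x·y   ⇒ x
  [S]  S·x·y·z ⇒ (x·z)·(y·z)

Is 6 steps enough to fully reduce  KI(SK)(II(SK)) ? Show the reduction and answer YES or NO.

Answer: YES — reaches normal form SK in 4 ≤ 6 steps

Reduction:
  start: KI(SK)(II(SK))
  →1  I(II(SK))
  →2  II(SK)
  →3  I(SK)
  →4  SK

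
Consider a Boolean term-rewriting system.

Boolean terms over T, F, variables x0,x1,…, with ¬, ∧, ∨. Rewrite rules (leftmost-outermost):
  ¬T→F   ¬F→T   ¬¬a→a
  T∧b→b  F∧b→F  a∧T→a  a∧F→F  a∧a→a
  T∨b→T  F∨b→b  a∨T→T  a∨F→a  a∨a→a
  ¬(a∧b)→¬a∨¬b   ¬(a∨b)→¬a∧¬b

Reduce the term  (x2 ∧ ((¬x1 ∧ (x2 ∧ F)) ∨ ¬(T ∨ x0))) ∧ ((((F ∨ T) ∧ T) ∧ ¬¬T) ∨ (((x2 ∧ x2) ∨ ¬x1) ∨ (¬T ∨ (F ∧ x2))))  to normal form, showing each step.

Answer: normal form = F  (in 8 steps)

Working:
  start: (x2 ∧ ((¬x1 ∧ (x2 ∧ F)) ∨ ¬(T ∨ x0))) ∧ ((((F ∨ T) ∧ T) ∧ ¬¬T) ∨ (((x2 ∧ x2) ∨ ¬x1) ∨ (¬T ∨ (F ∧ x2))))
  →1  (x2 ∧ ((¬x1 ∧ F) ∨ ¬(T ∨ x0))) ∧ ((((F ∨ T) ∧ T) ∧ ¬¬T) ∨ (((x2 ∧ x2) ∨ ¬x1) ∨ (¬T ∨ (F ∧ x2))))
  →2  (x2 ∧ (F ∨ ¬(T ∨ x0))) ∧ ((((F ∨ T) ∧ T) ∧ ¬¬T) ∨ (((x2 ∧ x2) ∨ ¬x1) ∨ (¬T ∨ (F ∧ x2))))
  →3  (x2 ∧ ¬(T ∨ x0)) ∧ ((((F ∨ T) ∧ T) ∧ ¬¬T) ∨ (((x2 ∧ x2) ∨ ¬x1) ∨ (¬T ∨ (F ∧ x2))))
  →4  (x2 ∧ (¬T ∧ ¬x0)) ∧ ((((F ∨ T) ∧ T) ∧ ¬¬T) ∨ (((x2 ∧ x2) ∨ ¬x1) ∨ (¬T ∨ (F ∧ x2))))
  →5  (x2 ∧ (F ∧ ¬x0)) ∧ ((((F ∨ T) ∧ T) ∧ ¬¬T) ∨ (((x2 ∧ x2) ∨ ¬x1) ∨ (¬T ∨ (F ∧ x2))))
  →6  (x2 ∧ F) ∧ ((((F ∨ T) ∧ T) ∧ ¬¬T) ∨ (((x2 ∧ x2) ∨ ¬x1) ∨ (¬T ∨ (F ∧ x2))))
  →7  F ∧ ((((F ∨ T) ∧ T) ∧ ¬¬T) ∨ (((x2 ∧ x2) ∨ ¬x1) ∨ (¬T ∨ (F ∧ x2))))
  →8  F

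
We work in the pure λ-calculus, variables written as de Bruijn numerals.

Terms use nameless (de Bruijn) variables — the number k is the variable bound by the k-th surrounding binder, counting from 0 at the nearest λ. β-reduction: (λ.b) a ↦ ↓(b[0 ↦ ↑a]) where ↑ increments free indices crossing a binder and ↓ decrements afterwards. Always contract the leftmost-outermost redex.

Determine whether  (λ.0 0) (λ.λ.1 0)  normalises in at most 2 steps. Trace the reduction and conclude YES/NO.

  start: (λ.0 0) (λ.λ.1 0)
  step 1: (λ.λ.1 0) (λ.λ.1 0)
  step 2: λ.(λ.λ.1 0) 0

Answer: NO — after 2 steps the term is λ.(λ.λ.1 0) 0, not yet normal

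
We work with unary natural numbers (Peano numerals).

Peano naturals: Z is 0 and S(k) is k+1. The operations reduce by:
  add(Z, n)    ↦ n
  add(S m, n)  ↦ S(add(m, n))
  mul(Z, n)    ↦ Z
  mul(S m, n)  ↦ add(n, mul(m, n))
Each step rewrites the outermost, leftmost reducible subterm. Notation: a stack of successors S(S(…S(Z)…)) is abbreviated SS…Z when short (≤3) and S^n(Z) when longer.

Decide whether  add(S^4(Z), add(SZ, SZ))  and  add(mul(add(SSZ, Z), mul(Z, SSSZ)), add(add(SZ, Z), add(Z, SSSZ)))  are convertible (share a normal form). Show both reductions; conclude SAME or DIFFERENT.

Answer: DIFFERENT — A ⇓ S^6(Z), B ⇓ S^4(Z)

Reduction:
Term A:
  start: add(S^4(Z), add(SZ, SZ))
  [1] S(add(SSSZ, add(SZ, SZ)))
  [2] S(S(add(SSZ, add(SZ, SZ))))
  [3] S(S(S(add(SZ, add(SZ, SZ)))))
  [4] S(S(S(S(add(Z, add(SZ, SZ))))))
  [5] S(S(S(S(add(SZ, SZ)))))
  [6] S(S(S(S(S(add(Z, SZ))))))
  [7] S^6(Z)

Term B:
  start: add(mul(add(SSZ, Z), mul(Z, SSSZ)), add(add(SZ, Z), add(Z, SSSZ)))
  [1] add(mul(S(add(SZ, Z)), mul(Z, SSSZ)), add(add(SZ, Z), add(Z, SSSZ)))
  [2] add(add(mul(Z, SSSZ), mul(add(SZ, Z), mul(Z, SSSZ))), add(add(SZ, Z), add(Z, SSSZ)))
  [3] add(add(Z, mul(add(SZ, Z), mul(Z, SSSZ))), add(add(SZ, Z), add(Z, SSSZ)))
  [4] add(mul(add(SZ, Z), mul(Z, SSSZ)), add(add(SZ, Z), add(Z, SSSZ)))
  [5] add(mul(S(add(Z, Z)), mul(Z, SSSZ)), add(add(SZ, Z), add(Z, SSSZ)))
  [6] add(add(mul(Z, SSSZ), mul(add(Z, Z), mul(Z, SSSZ))), add(add(SZ, Z), add(Z, SSSZ)))
  [7] add(add(Z, mul(add(Z, Z), mul(Z, SSSZ))), add(add(SZ, Z), add(Z, SSSZ)))
  [8] add(mul(add(Z, Z), mul(Z, SSSZ)), add(add(SZ, Z), add(Z, SSSZ)))
  [9] add(mul(Z, mul(Z, SSSZ)), add(add(SZ, Z), add(Z, SSSZ)))
  [10] add(Z, add(add(SZ, Z), add(Z, SSSZ)))
  [11] add(add(SZ, Z), add(Z, SSSZ))
  [12] add(S(add(Z, Z)), add(Z, SSSZ))
  [13] S(add(add(Z, Z), add(Z, SSSZ)))
  [14] S(add(Z, add(Z, SSSZ)))
  [15] S(add(Z, SSSZ))
  [16] S^4(Z)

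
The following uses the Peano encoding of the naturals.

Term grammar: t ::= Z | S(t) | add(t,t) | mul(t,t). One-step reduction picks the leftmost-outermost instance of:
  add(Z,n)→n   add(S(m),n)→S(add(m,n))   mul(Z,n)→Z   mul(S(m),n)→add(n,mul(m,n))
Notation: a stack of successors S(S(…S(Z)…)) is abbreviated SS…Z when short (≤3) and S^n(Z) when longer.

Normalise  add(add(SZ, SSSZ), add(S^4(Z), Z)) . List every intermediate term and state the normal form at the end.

Answer: normal form = S^8(Z)  (in 12 steps)

Derivation:
  start: add(add(SZ, SSSZ), add(S^4(Z), Z))
  →1  add(S(add(Z, SSSZ)), add(S^4(Z), Z))
  →2  S(add(add(Z, SSSZ), add(S^4(Z), Z)))
  →3  S(add(SSSZ, add(S^4(Z), Z)))
  →4  S(S(add(SSZ, add(S^4(Z), Z))))
  →5  S(S(S(add(SZ, add(S^4(Z), Z)))))
  →6  S(S(S(S(add(Z, add(S^4(Z), Z))))))
  →7  S(S(S(S(add(S^4(Z), Z)))))
  →8  S(S(S(S(S(add(SSSZ, Z))))))
  →9  S(S(S(S(S(S(add(SSZ, Z)))))))
  →10  S(S(S(S(S(S(S(add(SZ, Z))))))))
  →11  S(S(S(S(S(S(S(S(add(Z, Z)))))))))
  →12  S^8(Z)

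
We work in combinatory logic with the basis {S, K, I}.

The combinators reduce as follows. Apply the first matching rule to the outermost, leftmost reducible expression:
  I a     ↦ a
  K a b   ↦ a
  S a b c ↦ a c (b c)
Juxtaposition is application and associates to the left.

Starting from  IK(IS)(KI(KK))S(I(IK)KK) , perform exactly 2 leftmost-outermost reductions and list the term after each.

  start: IK(IS)(KI(KK))S(I(IK)KK)
  [1] K(IS)(KI(KK))S(I(IK)KK)
  [2] ISS(I(IK)KK)

Answer: after 2 steps: ISS(I(IK)KK)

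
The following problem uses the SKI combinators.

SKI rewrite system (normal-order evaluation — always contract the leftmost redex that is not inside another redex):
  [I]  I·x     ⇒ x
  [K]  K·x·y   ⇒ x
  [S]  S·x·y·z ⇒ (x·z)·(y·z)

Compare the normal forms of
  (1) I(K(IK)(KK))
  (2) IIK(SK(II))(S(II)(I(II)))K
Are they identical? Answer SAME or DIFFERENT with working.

Answer: SAME — A ⇓ K, B ⇓ K

Reduction:
Term A:
  start: I(K(IK)(KK))
  [1] K(IK)(KK)
  [2] IK
  [3] K

Term B:
  start: IIK(SK(II))(S(II)(I(II)))K
  [1] IK(SK(II))(S(II)(I(II)))K
  [2] K(SK(II))(S(II)(I(II)))K
  [3] SK(II)K
  [4] KK(IIK)
  [5] K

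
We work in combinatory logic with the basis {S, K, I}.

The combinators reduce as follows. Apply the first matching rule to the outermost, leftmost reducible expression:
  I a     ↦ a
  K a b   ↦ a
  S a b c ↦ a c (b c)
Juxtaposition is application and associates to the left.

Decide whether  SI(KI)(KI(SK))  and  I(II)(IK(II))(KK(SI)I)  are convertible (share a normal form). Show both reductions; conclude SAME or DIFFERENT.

Term A:
  start: SI(KI)(KI(SK))
  step 1: I(KI(SK))(KI(KI(SK)))
  step 2: KI(SK)(KI(KI(SK)))
  step 3: I(KI(KI(SK)))
  step 4: KI(KI(SK))
  step 5: I

Term B:
  start: I(II)(IK(II))(KK(SI)I)
  step 1: II(IK(II))(KK(SI)I)
  step 2: I(IK(II))(KK(SI)I)
  step 3: IK(II)(KK(SI)I)
  step 4: K(II)(KK(SI)I)
  step 5: II
  step 6: I

Answer: SAME — A ⇓ I, B ⇓ I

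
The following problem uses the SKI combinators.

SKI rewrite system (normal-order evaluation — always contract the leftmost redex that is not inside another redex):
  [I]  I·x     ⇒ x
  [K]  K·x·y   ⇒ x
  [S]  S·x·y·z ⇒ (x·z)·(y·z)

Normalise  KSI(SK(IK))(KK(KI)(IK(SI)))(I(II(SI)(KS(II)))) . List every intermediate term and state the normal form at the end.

Answer: normal form = SI  (in 13 steps)

Working:
  start: KSI(SK(IK))(KK(KI)(IK(SI)))(I(II(SI)(KS(II))))
  →1  S(SK(IK))(KK(KI)(IK(SI)))(I(II(SI)(KS(II))))
  →2  SK(IK)(I(II(SI)(KS(II))))(KK(KI)(IK(SI))(I(II(SI)(KS(II)))))
  →3  K(I(II(SI)(KS(II))))(IK(I(II(SI)(KS(II)))))(KK(KI)(IK(SI))(I(II(SI)(KS(II)))))
  →4  I(II(SI)(KS(II)))(KK(KI)(IK(SI))(I(II(SI)(KS(II)))))
  →5  II(SI)(KS(II))(KK(KI)(IK(SI))(I(II(SI)(KS(II)))))
  →6  I(SI)(KS(II))(KK(KI)(IK(SI))(I(II(SI)(KS(II)))))
  →7  SI(KS(II))(KK(KI)(IK(SI))(I(II(SI)(KS(II)))))
  →8  I(KK(KI)(IK(SI))(I(II(SI)(KS(II)))))(KS(II)(KK(KI)(IK(SI))(I(II(SI)(KS(II))))))
  →9  KK(KI)(IK(SI))(I(II(SI)(KS(II))))(KS(II)(KK(KI)(IK(SI))(I(II(SI)(KS(II))))))
  →10  K(IK(SI))(I(II(SI)(KS(II))))(KS(II)(KK(KI)(IK(SI))(I(II(SI)(KS(II))))))
  →11  IK(SI)(KS(II)(KK(KI)(IK(SI))(I(II(SI)(KS(II))))))
  →12  K(SI)(KS(II)(KK(KI)(IK(SI))(I(II(SI)(KS(II))))))
  →13  SI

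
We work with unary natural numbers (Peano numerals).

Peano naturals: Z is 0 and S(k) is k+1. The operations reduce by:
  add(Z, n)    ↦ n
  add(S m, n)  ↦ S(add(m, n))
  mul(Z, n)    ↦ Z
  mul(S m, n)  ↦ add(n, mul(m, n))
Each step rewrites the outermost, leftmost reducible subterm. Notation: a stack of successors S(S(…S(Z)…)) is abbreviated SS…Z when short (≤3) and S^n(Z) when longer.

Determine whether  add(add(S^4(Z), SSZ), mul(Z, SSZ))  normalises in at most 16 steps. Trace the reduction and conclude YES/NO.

Answer: YES — reaches normal form S^6(Z) in 13 ≤ 16 steps

Working:
  start: add(add(S^4(Z), SSZ), mul(Z, SSZ))
  [1] add(S(add(SSSZ, SSZ)), mul(Z, SSZ))
  [2] S(add(add(SSSZ, SSZ), mul(Z, SSZ)))
  [3] S(add(S(add(SSZ, SSZ)), mul(Z, SSZ)))
  [4] S(S(add(add(SSZ, SSZ), mul(Z, SSZ))))
  [5] S(S(add(S(add(SZ, SSZ)), mul(Z, SSZ))))
  [6] S(S(S(add(add(SZ, SSZ), mul(Z, SSZ)))))
  [7] S(S(S(add(S(add(Z, SSZ)), mul(Z, SSZ)))))
  [8] S(S(S(S(add(add(Z, SSZ), mul(Z, SSZ))))))
  [9] S(S(S(S(add(SSZ, mul(Z, SSZ))))))
  [10] S(S(S(S(S(add(SZ, mul(Z, SSZ)))))))
  [11] S(S(S(S(S(S(add(Z, mul(Z, SSZ))))))))
  [12] S(S(S(S(S(S(mul(Z, SSZ)))))))
  [13] S^6(Z)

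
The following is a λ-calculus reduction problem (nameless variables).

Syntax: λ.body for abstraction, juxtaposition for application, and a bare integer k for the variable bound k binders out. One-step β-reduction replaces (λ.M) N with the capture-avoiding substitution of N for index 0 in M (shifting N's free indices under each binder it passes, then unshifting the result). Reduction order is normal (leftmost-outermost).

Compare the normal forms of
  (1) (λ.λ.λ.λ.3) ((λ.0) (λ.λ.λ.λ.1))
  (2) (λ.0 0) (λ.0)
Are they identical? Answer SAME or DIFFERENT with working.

Answer: DIFFERENT — A ⇓ λ.λ.λ.λ.λ.λ.λ.1, B ⇓ λ.0

Working:
Term A:
  start: (λ.λ.λ.λ.3) ((λ.0) (λ.λ.λ.λ.1))
  →1  λ.λ.λ.(λ.0) (λ.λ.λ.λ.1)
  →2  λ.λ.λ.λ.λ.λ.λ.1

Term B:
  start: (λ.0 0) (λ.0)
  →1  (λ.0) (λ.0)
  →2  λ.0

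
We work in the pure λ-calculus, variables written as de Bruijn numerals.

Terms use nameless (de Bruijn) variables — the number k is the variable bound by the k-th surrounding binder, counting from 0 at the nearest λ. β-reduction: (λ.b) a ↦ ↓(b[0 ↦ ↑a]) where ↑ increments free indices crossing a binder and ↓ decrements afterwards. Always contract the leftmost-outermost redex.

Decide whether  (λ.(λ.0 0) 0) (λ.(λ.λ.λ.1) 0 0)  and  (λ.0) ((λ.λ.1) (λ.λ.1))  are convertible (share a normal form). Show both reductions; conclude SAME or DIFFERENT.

Term A:
  start: (λ.(λ.0 0) 0) (λ.(λ.λ.λ.1) 0 0)
  step 1: (λ.0 0) (λ.(λ.λ.λ.1) 0 0)
  step 2: (λ.(λ.λ.λ.1) 0 0) (λ.(λ.λ.λ.1) 0 0)
  step 3: (λ.λ.λ.1) (λ.(λ.λ.λ.1) 0 0) (λ.(λ.λ.λ.1) 0 0)
  step 4: (λ.λ.1) (λ.(λ.λ.λ.1) 0 0)
  step 5: λ.λ.(λ.λ.λ.1) 0 0
  step 6: λ.λ.(λ.λ.1) 0
  step 7: λ.λ.λ.1

Term B:
  start: (λ.0) ((λ.λ.1) (λ.λ.1))
  step 1: (λ.λ.1) (λ.λ.1)
  step 2: λ.λ.λ.1

Answer: SAME — A ⇓ λ.λ.λ.1, B ⇓ λ.λ.λ.1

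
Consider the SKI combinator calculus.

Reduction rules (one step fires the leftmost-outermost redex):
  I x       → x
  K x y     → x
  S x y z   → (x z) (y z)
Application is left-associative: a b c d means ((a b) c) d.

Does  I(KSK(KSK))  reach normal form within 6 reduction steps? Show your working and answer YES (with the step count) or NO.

Answer: YES — reaches normal form SS in 3 ≤ 6 steps

Reduction:
  start: I(KSK(KSK))
  [1] KSK(KSK)
  [2] S(KSK)
  [3] SS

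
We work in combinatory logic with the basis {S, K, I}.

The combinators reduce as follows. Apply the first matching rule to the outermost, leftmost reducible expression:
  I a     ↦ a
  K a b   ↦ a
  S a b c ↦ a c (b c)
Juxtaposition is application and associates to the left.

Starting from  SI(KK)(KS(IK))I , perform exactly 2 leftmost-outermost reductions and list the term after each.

Answer: after 2 steps: KS(IK)(KK(KS(IK)))I

Derivation:
  start: SI(KK)(KS(IK))I
  →1  I(KS(IK))(KK(KS(IK)))I
  →2  KS(IK)(KK(KS(IK)))I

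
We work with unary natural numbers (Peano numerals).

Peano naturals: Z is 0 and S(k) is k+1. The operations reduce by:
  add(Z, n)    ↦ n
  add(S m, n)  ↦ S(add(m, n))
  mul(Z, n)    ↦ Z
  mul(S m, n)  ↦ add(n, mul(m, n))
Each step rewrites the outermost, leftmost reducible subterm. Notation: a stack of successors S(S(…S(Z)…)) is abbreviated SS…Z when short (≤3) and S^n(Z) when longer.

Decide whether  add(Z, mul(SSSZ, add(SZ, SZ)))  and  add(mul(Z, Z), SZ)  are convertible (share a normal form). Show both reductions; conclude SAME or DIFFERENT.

Answer: DIFFERENT — A ⇓ S^6(Z), B ⇓ SZ

Working:
Term A:
  start: add(Z, mul(SSSZ, add(SZ, SZ)))
  →1  mul(SSSZ, add(SZ, SZ))
  →2  add(add(SZ, SZ), mul(SSZ, add(SZ, SZ)))
  →3  add(S(add(Z, SZ)), mul(SSZ, add(SZ, SZ)))
  →4  S(add(add(Z, SZ), mul(SSZ, add(SZ, SZ))))
  →5  S(add(SZ, mul(SSZ, add(SZ, SZ))))
  →6  S(S(add(Z, mul(SSZ, add(SZ, SZ)))))
  →7  S(S(mul(SSZ, add(SZ, SZ))))
  →8  S(S(add(add(SZ, SZ), mul(SZ, add(SZ, SZ)))))
  →9  S(S(add(S(add(Z, SZ)), mul(SZ, add(SZ, SZ)))))
  →10  S(S(S(add(add(Z, SZ), mul(SZ, add(SZ, SZ))))))
  →11  S(S(S(add(SZ, mul(SZ, add(SZ, SZ))))))
  →12  S(S(S(S(add(Z, mul(SZ, add(SZ, SZ)))))))
  →13  S(S(S(S(mul(SZ, add(SZ, SZ))))))
  →14  S(S(S(S(add(add(SZ, SZ), mul(Z, add(SZ, SZ)))))))
  →15  S(S(S(S(add(S(add(Z, SZ)), mul(Z, add(SZ, SZ)))))))
  →16  S(S(S(S(S(add(add(Z, SZ), mul(Z, add(SZ, SZ))))))))
  →17  S(S(S(S(S(add(SZ, mul(Z, add(SZ, SZ))))))))
  →18  S(S(S(S(S(S(add(Z, mul(Z, add(SZ, SZ)))))))))
  →19  S(S(S(S(S(S(mul(Z, add(SZ, SZ))))))))
  →20  S^6(Z)

Term B:
  start: add(mul(Z, Z), SZ)
  →1  add(Z, SZ)
  →2  SZ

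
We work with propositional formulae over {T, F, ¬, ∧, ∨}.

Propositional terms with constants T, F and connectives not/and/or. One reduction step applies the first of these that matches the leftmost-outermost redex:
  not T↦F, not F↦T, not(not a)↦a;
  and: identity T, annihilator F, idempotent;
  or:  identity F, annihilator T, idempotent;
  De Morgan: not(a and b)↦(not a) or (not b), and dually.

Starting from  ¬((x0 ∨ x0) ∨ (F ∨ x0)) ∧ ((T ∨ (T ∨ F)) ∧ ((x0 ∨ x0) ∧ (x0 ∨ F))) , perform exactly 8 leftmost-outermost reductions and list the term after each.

  start: ¬((x0 ∨ x0) ∨ (F ∨ x0)) ∧ ((T ∨ (T ∨ F)) ∧ ((x0 ∨ x0) ∧ (x0 ∨ F)))
  →1  (¬(x0 ∨ x0) ∧ ¬(F ∨ x0)) ∧ ((T ∨ (T ∨ F)) ∧ ((x0 ∨ x0) ∧ (x0 ∨ F)))
  →2  ((¬x0 ∧ ¬x0) ∧ ¬(F ∨ x0)) ∧ ((T ∨ (T ∨ F)) ∧ ((x0 ∨ x0) ∧ (x0 ∨ F)))
  →3  (¬x0 ∧ ¬(F ∨ x0)) ∧ ((T ∨ (T ∨ F)) ∧ ((x0 ∨ x0) ∧ (x0 ∨ F)))
  →4  (¬x0 ∧ (¬F ∧ ¬x0)) ∧ ((T ∨ (T ∨ F)) ∧ ((x0 ∨ x0) ∧ (x0 ∨ F)))
  →5  (¬x0 ∧ (T ∧ ¬x0)) ∧ ((T ∨ (T ∨ F)) ∧ ((x0 ∨ x0) ∧ (x0 ∨ F)))
  →6  (¬x0 ∧ ¬x0) ∧ ((T ∨ (T ∨ F)) ∧ ((x0 ∨ x0) ∧ (x0 ∨ F)))
  →7  ¬x0 ∧ ((T ∨ (T ∨ F)) ∧ ((x0 ∨ x0) ∧ (x0 ∨ F)))
  →8  ¬x0 ∧ (T ∧ ((x0 ∨ x0) ∧ (x0 ∨ F)))

Answer: after 8 steps: ¬x0 ∧ (T ∧ ((x0 ∨ x0) ∧ (x0 ∨ F)))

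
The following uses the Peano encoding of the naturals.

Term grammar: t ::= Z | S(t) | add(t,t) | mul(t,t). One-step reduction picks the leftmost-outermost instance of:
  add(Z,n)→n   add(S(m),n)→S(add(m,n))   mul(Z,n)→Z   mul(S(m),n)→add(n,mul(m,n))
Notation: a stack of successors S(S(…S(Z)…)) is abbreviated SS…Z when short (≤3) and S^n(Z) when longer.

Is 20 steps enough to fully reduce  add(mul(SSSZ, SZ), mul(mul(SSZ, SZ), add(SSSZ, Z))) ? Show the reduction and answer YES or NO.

  start: add(mul(SSSZ, SZ), mul(mul(SSZ, SZ), add(SSSZ, Z)))
  step 1: add(add(SZ, mul(SSZ, SZ)), mul(mul(SSZ, SZ), add(SSSZ, Z)))
  step 2: add(S(add(Z, mul(SSZ, SZ))), mul(mul(SSZ, SZ), add(SSSZ, Z)))
  step 3: S(add(add(Z, mul(SSZ, SZ)), mul(mul(SSZ, SZ), add(SSSZ, Z))))
  step 4: S(add(mul(SSZ, SZ), mul(mul(SSZ, SZ), add(SSSZ, Z))))
  step 5: S(add(add(SZ, mul(SZ, SZ)), mul(mul(SSZ, SZ), add(SSSZ, Z))))
  step 6: S(add(S(add(Z, mul(SZ, SZ))), mul(mul(SSZ, SZ), add(SSSZ, Z))))
  step 7: S(S(add(add(Z, mul(SZ, SZ)), mul(mul(SSZ, SZ), add(SSSZ, Z)))))
  step 8: S(S(add(mul(SZ, SZ), mul(mul(SSZ, SZ), add(SSSZ, Z)))))
  step 9: S(S(add(add(SZ, mul(Z, SZ)), mul(mul(SSZ, SZ), add(SSSZ, Z)))))
  step 10: S(S(add(S(add(Z, mul(Z, SZ))), mul(mul(SSZ, SZ), add(SSSZ, Z)))))
  step 11: S(S(S(add(add(Z, mul(Z, SZ)), mul(mul(SSZ, SZ), add(SSSZ, Z))))))
  step 12: S(S(S(add(mul(Z, SZ), mul(mul(SSZ, SZ), add(SSSZ, Z))))))
  step 13: S(S(S(add(Z, mul(mul(SSZ, SZ), add(SSSZ, Z))))))
  step 14: S(S(S(mul(mul(SSZ, SZ), add(SSSZ, Z)))))
  step 15: S(S(S(mul(add(SZ, mul(SZ, SZ)), add(SSSZ, Z)))))
  step 16: S(S(S(mul(S(add(Z, mul(SZ, SZ))), add(SSSZ, Z)))))
  step 17: S(S(S(add(add(SSSZ, Z), mul(add(Z, mul(SZ, SZ)), add(SSSZ, Z))))))
  step 18: S(S(S(add(S(add(SSZ, Z)), mul(add(Z, mul(SZ, SZ)), add(SSSZ, Z))))))
  step 19: S(S(S(S(add(add(SSZ, Z), mul(add(Z, mul(SZ, SZ)), add(SSSZ, Z)))))))
  step 20: S(S(S(S(add(S(add(SZ, Z)), mul(add(Z, mul(SZ, SZ)), add(SSSZ, Z)))))))

Answer: NO — after 20 steps the term is S(S(S(S(add(S(add(SZ, Z)), mul(add(Z, mul(SZ, SZ)), add(SSSZ, Z))))))), not yet normal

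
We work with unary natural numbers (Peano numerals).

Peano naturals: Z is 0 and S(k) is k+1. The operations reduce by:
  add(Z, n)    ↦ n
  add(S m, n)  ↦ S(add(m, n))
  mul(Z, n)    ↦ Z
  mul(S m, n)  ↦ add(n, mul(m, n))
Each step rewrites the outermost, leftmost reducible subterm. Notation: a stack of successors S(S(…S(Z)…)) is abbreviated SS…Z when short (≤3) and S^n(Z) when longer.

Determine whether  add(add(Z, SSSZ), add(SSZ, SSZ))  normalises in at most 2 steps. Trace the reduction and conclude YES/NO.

  start: add(add(Z, SSSZ), add(SSZ, SSZ))
  →1  add(SSSZ, add(SSZ, SSZ))
  →2  S(add(SSZ, add(SSZ, SSZ)))

Answer: NO — after 2 steps the term is S(add(SSZ, add(SSZ, SSZ))), not yet normal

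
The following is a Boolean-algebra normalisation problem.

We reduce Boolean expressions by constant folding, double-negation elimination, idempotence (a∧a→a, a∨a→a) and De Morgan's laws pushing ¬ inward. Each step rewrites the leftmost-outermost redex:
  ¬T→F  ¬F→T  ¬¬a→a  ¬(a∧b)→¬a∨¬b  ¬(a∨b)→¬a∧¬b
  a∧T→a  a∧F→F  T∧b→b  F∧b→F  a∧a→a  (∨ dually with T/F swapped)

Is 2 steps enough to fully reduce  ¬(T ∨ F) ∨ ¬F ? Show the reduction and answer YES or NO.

Answer: NO — after 2 steps the term is (F ∧ ¬F) ∨ ¬F, not yet normal

Derivation:
  start: ¬(T ∨ F) ∨ ¬F
  →1  (¬T ∧ ¬F) ∨ ¬F
  →2  (F ∧ ¬F) ∨ ¬F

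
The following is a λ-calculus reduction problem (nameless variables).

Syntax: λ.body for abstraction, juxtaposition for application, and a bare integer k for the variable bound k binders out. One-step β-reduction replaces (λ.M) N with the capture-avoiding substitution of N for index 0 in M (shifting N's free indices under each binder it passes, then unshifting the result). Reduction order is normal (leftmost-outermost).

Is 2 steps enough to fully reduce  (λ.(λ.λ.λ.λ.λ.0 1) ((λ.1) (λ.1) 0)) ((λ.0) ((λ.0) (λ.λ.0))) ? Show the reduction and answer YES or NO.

Answer: YES — reaches normal form λ.λ.λ.λ.0 1 in 2 ≤ 2 steps

Reduction:
  start: (λ.(λ.λ.λ.λ.λ.0 1) ((λ.1) (λ.1) 0)) ((λ.0) ((λ.0) (λ.λ.0)))
  [1] (λ.λ.λ.λ.λ.0 1) ((λ.(λ.0) ((λ.0) (λ.λ.0))) (λ.(λ.0) ((λ.0) (λ.λ.0))) ((λ.0) ((λ.0) (λ.λ.0))))
  [2] λ.λ.λ.λ.0 1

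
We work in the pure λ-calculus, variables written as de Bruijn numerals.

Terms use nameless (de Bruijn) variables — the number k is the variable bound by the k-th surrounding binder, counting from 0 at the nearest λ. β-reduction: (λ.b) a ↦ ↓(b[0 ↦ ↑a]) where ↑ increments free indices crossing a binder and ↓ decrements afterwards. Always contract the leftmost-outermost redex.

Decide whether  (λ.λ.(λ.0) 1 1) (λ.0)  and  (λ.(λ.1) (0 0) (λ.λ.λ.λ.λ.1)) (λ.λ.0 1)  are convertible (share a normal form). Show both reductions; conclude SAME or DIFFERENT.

Answer: DIFFERENT — A ⇓ λ.λ.0, B ⇓ λ.0 (λ.λ.λ.λ.λ.1)

Derivation:
Term A:
  start: (λ.λ.(λ.0) 1 1) (λ.0)
  [1] λ.(λ.0) (λ.0) (λ.0)
  [2] λ.(λ.0) (λ.0)
  [3] λ.λ.0

Term B:
  start: (λ.(λ.1) (0 0) (λ.λ.λ.λ.λ.1)) (λ.λ.0 1)
  [1] (λ.λ.λ.0 1) ((λ.λ.0 1) (λ.λ.0 1)) (λ.λ.λ.λ.λ.1)
  [2] (λ.λ.0 1) (λ.λ.λ.λ.λ.1)
  [3] λ.0 (λ.λ.λ.λ.λ.1)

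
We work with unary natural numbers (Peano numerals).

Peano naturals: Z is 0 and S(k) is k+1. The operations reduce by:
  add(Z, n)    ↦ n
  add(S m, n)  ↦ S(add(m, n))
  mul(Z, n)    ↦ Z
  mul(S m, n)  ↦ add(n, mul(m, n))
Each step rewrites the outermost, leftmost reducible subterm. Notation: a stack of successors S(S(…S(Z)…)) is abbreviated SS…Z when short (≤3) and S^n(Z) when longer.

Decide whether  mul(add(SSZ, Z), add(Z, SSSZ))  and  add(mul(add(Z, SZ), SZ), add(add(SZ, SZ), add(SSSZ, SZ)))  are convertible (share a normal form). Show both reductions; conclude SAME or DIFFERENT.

Term A:
  start: mul(add(SSZ, Z), add(Z, SSSZ))
  [1] mul(S(add(SZ, Z)), add(Z, SSSZ))
  [2] add(add(Z, SSSZ), mul(add(SZ, Z), add(Z, SSSZ)))
  [3] add(SSSZ, mul(add(SZ, Z), add(Z, SSSZ)))
  [4] S(add(SSZ, mul(add(SZ, Z), add(Z, SSSZ))))
  [5] S(S(add(SZ, mul(add(SZ, Z), add(Z, SSSZ)))))
  [6] S(S(S(add(Z, mul(add(SZ, Z), add(Z, SSSZ))))))
  [7] S(S(S(mul(add(SZ, Z), add(Z, SSSZ)))))
  [8] S(S(S(mul(S(add(Z, Z)), add(Z, SSSZ)))))
  [9] S(S(S(add(add(Z, SSSZ), mul(add(Z, Z), add(Z, SSSZ))))))
  [10] S(S(S(add(SSSZ, mul(add(Z, Z), add(Z, SSSZ))))))
  [11] S(S(S(S(add(SSZ, mul(add(Z, Z), add(Z, SSSZ)))))))
  [12] S(S(S(S(S(add(SZ, mul(add(Z, Z), add(Z, SSSZ))))))))
  [13] S(S(S(S(S(S(add(Z, mul(add(Z, Z), add(Z, SSSZ)))))))))
  [14] S(S(S(S(S(S(mul(add(Z, Z), add(Z, SSSZ))))))))
  [15] S(S(S(S(S(S(mul(Z, add(Z, SSSZ))))))))
  [16] S^6(Z)

Term B:
  start: add(mul(add(Z, SZ), SZ), add(add(SZ, SZ), add(SSSZ, SZ)))
  [1] add(mul(SZ, SZ), add(add(SZ, SZ), add(SSSZ, SZ)))
  [2] add(add(SZ, mul(Z, SZ)), add(add(SZ, SZ), add(SSSZ, SZ)))
  [3] add(S(add(Z, mul(Z, SZ))), add(add(SZ, SZ), add(SSSZ, SZ)))
  [4] S(add(add(Z, mul(Z, SZ)), add(add(SZ, SZ), add(SSSZ, SZ))))
  [5] S(add(mul(Z, SZ), add(add(SZ, SZ), add(SSSZ, SZ))))
  [6] S(add(Z, add(add(SZ, SZ), add(SSSZ, SZ))))
  [7] S(add(add(SZ, SZ), add(SSSZ, SZ)))
  [8] S(add(S(add(Z, SZ)), add(SSSZ, SZ)))
  [9] S(S(add(add(Z, SZ), add(SSSZ, SZ))))
  [10] S(S(add(SZ, add(SSSZ, SZ))))
  [11] S(S(S(add(Z, add(SSSZ, SZ)))))
  [12] S(S(S(add(SSSZ, SZ))))
  [13] S(S(S(S(add(SSZ, SZ)))))
  [14] S(S(S(S(S(add(SZ, SZ))))))
  [15] S(S(S(S(S(S(add(Z, SZ)))))))
  [16] S^7(Z)

Answer: DIFFERENT — A ⇓ S^6(Z), B ⇓ S^7(Z)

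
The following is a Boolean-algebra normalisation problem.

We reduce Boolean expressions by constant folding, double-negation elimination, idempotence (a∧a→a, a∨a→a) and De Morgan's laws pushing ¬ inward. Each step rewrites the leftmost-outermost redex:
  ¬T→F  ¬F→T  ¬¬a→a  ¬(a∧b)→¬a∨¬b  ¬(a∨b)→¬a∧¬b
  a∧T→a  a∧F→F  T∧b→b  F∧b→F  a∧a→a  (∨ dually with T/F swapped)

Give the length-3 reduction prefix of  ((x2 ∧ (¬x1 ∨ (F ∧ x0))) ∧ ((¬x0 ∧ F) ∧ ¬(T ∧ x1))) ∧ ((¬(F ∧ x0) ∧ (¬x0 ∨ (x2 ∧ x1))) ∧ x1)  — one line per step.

Answer: after 3 steps: ((x2 ∧ ¬x1) ∧ (F ∧ ¬(T ∧ x1))) ∧ ((¬(F ∧ x0) ∧ (¬x0 ∨ (x2 ∧ x1))) ∧ x1)

Working:
  start: ((x2 ∧ (¬x1 ∨ (F ∧ x0))) ∧ ((¬x0 ∧ F) ∧ ¬(T ∧ x1))) ∧ ((¬(F ∧ x0) ∧ (¬x0 ∨ (x2 ∧ x1))) ∧ x1)
  step 1: ((x2 ∧ (¬x1 ∨ F)) ∧ ((¬x0 ∧ F) ∧ ¬(T ∧ x1))) ∧ ((¬(F ∧ x0) ∧ (¬x0 ∨ (x2 ∧ x1))) ∧ x1)
  step 2: ((x2 ∧ ¬x1) ∧ ((¬x0 ∧ F) ∧ ¬(T ∧ x1))) ∧ ((¬(F ∧ x0) ∧ (¬x0 ∨ (x2 ∧ x1))) ∧ x1)
  step 3: ((x2 ∧ ¬x1) ∧ (F ∧ ¬(T ∧ x1))) ∧ ((¬(F ∧ x0) ∧ (¬x0 ∨ (x2 ∧ x1))) ∧ x1)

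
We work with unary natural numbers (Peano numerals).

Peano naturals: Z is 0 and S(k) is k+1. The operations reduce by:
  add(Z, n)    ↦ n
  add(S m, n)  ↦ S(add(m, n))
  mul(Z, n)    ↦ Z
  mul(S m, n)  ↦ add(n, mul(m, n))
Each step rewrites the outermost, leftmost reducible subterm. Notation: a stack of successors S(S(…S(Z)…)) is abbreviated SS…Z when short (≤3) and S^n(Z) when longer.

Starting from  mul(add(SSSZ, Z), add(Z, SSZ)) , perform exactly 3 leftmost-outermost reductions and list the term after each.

  start: mul(add(SSSZ, Z), add(Z, SSZ))
  →1  mul(S(add(SSZ, Z)), add(Z, SSZ))
  →2  add(add(Z, SSZ), mul(add(SSZ, Z), add(Z, SSZ)))
  →3  add(SSZ, mul(add(SSZ, Z), add(Z, SSZ)))

Answer: after 3 steps: add(SSZ, mul(add(SSZ, Z), add(Z, SSZ)))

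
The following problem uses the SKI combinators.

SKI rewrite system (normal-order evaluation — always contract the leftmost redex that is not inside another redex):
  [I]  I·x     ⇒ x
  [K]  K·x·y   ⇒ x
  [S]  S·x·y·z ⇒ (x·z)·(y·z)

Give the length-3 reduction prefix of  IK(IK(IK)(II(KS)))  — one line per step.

  start: IK(IK(IK)(II(KS)))
  step 1: K(IK(IK)(II(KS)))
  step 2: K(K(IK)(II(KS)))
  step 3: K(IK)

Answer: after 3 steps: K(IK)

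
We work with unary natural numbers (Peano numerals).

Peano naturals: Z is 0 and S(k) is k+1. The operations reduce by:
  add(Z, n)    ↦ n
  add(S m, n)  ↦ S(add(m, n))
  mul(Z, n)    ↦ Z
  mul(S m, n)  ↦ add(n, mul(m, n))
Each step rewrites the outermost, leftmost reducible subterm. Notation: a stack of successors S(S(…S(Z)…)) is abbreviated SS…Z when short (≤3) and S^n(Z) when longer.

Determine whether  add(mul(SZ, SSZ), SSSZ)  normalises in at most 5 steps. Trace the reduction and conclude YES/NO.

  start: add(mul(SZ, SSZ), SSSZ)
  step 1: add(add(SSZ, mul(Z, SSZ)), SSSZ)
  step 2: add(S(add(SZ, mul(Z, SSZ))), SSSZ)
  step 3: S(add(add(SZ, mul(Z, SSZ)), SSSZ))
  step 4: S(add(S(add(Z, mul(Z, SSZ))), SSSZ))
  step 5: S(S(add(add(Z, mul(Z, SSZ)), SSSZ)))

Answer: NO — after 5 steps the term is S(S(add(add(Z, mul(Z, SSZ)), SSSZ))), not yet normal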